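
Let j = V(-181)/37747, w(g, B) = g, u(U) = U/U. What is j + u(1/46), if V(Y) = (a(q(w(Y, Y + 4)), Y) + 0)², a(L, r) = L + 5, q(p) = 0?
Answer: 37772/37747 ≈ 1.0007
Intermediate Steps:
u(U) = 1
a(L, r) = 5 + L
V(Y) = 25 (V(Y) = ((5 + 0) + 0)² = (5 + 0)² = 5² = 25)
j = 25/37747 ≈ 0.00066230
j + u(1/46) = 25/37747 + 1 = 37772/37747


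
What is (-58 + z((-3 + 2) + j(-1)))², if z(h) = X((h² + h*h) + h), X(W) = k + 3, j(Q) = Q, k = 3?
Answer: 2704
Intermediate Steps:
X(W) = 6 (X(W) = 3 + 3 = 6)
z(h) = 6
(-58 + z((-3 + 2) + j(-1)))² = (-58 + 6)² = (-52)² = 2704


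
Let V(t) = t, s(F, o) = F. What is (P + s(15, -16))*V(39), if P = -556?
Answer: -21099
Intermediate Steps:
(P + s(15, -16))*V(39) = (-556 + 15)*39 = -541*39 = -21099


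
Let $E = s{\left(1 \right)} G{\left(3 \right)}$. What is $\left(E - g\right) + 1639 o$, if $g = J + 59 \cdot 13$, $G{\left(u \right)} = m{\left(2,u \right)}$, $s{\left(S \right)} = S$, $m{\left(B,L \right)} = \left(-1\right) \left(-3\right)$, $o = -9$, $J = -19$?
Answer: $-15496$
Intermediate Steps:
$m{\left(B,L \right)} = 3$
$G{\left(u \right)} = 3$
$g = 748$ ($g = -19 + 59 \cdot 13 = -19 + 767 = 748$)
$E = 3$ ($E = 1 \cdot 3 = 3$)
$\left(E - g\right) + 1639 o = \left(3 - 748\right) + 1639 \left(-9\right) = \left(3 - 748\right) - 14751 = -745 - 14751 = -15496$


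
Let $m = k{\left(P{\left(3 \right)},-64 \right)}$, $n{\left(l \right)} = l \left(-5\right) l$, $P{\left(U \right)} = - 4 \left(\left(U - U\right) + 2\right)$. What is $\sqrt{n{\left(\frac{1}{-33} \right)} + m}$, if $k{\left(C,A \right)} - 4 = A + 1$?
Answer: $\frac{16 i \sqrt{251}}{33} \approx 7.6814 i$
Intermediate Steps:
$P{\left(U \right)} = -8$ ($P{\left(U \right)} = - 4 \left(0 + 2\right) = \left(-4\right) 2 = -8$)
$n{\left(l \right)} = - 5 l^{2}$ ($n{\left(l \right)} = - 5 l l = - 5 l^{2}$)
$k{\left(C,A \right)} = 5 + A$ ($k{\left(C,A \right)} = 4 + \left(A + 1\right) = 4 + \left(1 + A\right) = 5 + A$)
$m = -59$ ($m = 5 - 64 = -59$)
$\sqrt{n{\left(\frac{1}{-33} \right)} + m} = \sqrt{- 5 \left(\frac{1}{-33}\right)^{2} - 59} = \sqrt{- 5 \left(- \frac{1}{33}\right)^{2} - 59} = \sqrt{\left(-5\right) \frac{1}{1089} - 59} = \sqrt{- \frac{5}{1089} - 59} = \sqrt{- \frac{64256}{1089}} = \frac{16 i \sqrt{251}}{33}$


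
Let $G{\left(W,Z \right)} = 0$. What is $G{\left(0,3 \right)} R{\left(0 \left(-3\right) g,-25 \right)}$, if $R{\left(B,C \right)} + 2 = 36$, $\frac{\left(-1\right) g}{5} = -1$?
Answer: $0$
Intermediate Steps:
$g = 5$ ($g = \left(-5\right) \left(-1\right) = 5$)
$R{\left(B,C \right)} = 34$ ($R{\left(B,C \right)} = -2 + 36 = 34$)
$G{\left(0,3 \right)} R{\left(0 \left(-3\right) g,-25 \right)} = 0 \cdot 34 = 0$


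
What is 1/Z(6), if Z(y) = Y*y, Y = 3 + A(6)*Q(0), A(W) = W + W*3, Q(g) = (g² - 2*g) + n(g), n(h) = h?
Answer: 1/18 ≈ 0.055556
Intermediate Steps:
Q(g) = g² - g (Q(g) = (g² - 2*g) + g = g² - g)
A(W) = 4*W (A(W) = W + 3*W = 4*W)
Y = 3 (Y = 3 + (4*6)*(0*(-1 + 0)) = 3 + 24*(0*(-1)) = 3 + 24*0 = 3 + 0 = 3)
Z(y) = 3*y
1/Z(6) = 1/(3*6) = 1/18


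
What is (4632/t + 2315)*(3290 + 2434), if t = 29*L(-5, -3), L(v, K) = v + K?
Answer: 380966544/29 ≈ 1.3137e+7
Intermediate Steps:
L(v, K) = K + v
t = -232 (t = 29*(-3 - 5) = 29*(-8) = -232)
(4632/t + 2315)*(3290 + 2434) = (4632/(-232) + 2315)*(3290 + 2434) = (4632*(-1/232) + 2315)*5724 = (-579/29 + 2315)*5724 = (66556/29)*5724 = 380966544/29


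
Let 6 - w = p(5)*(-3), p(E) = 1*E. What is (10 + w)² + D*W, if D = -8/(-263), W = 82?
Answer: 253399/263 ≈ 963.49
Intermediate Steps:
p(E) = E
w = 21 (w = 6 - 5*(-3) = 6 - 1*(-15) = 6 + 15 = 21)
D = 8/263 (D = -8*(-1/263) = 8/263 ≈ 0.030418)
(10 + w)² + D*W = (10 + 21)² + (8/263)*82 = 31² + 656/263 = 961 + 656/263 = 253399/263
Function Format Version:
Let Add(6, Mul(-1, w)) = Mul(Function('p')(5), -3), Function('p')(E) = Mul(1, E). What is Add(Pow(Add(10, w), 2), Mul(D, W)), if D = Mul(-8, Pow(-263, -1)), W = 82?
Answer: Rational(253399, 263) ≈ 963.49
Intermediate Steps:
Function('p')(E) = E
w = 21 (w = Add(6, Mul(-1, Mul(5, -3))) = Add(6, Mul(-1, -15)) = Add(6, 15) = 21)
D = Rational(8, 263) (D = Mul(-8, Rational(-1, 263)) = Rational(8, 263) ≈ 0.030418)
Add(Pow(Add(10, w), 2), Mul(D, W)) = Add(Pow(Add(10, 21), 2), Mul(Rational(8, 263), 82)) = Add(Pow(31, 2), Rational(656, 263)) = Add(961, Rational(656, 263)) = Rational(253399, 263)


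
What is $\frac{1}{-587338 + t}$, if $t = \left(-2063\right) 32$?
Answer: $- \frac{1}{653354} \approx -1.5306 \cdot 10^{-6}$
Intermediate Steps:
$t = -66016$
$\frac{1}{-587338 + t} = \frac{1}{-587338 - 66016} = \frac{1}{-653354} = - \frac{1}{653354}$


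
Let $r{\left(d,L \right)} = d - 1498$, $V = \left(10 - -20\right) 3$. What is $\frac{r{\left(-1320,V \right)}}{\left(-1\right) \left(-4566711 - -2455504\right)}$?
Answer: $- \frac{2818}{2111207} \approx -0.0013348$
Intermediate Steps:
$V = 90$ ($V = \left(10 + 20\right) 3 = 30 \cdot 3 = 90$)
$r{\left(d,L \right)} = -1498 + d$
$\frac{r{\left(-1320,V \right)}}{\left(-1\right) \left(-4566711 - -2455504\right)} = \frac{-1498 - 1320}{\left(-1\right) \left(-4566711 - -2455504\right)} = - \frac{2818}{\left(-1\right) \left(-4566711 + 2455504\right)} = - \frac{2818}{\left(-1\right) \left(-2111207\right)} = - \frac{2818}{2111207}$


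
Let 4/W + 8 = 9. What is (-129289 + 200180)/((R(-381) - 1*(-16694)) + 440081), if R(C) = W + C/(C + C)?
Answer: 141782/913559 ≈ 0.15520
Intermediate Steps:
W = 4 (W = 4/(-8 + 9) = 4/1 = 4*1 = 4)
R(C) = 9/2 (R(C) = 4 + C/(C + C) = 4 + C/((2*C)) = 4 + C*(1/(2*C)) = 4 + 1/2 = 9/2)
(-129289 + 200180)/((R(-381) - 1*(-16694)) + 440081) = (-129289 + 200180)/((9/2 - 1*(-16694)) + 440081) = 70891/((9/2 + 16694) + 440081) = 70891/(33397/2 + 440081) = 70891/(913559/2) = 70891*(2/913559) = 141782/913559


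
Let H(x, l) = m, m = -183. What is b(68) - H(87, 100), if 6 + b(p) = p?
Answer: 245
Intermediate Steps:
b(p) = -6 + p
H(x, l) = -183
b(68) - H(87, 100) = (-6 + 68) - 1*(-183) = 62 + 183 = 245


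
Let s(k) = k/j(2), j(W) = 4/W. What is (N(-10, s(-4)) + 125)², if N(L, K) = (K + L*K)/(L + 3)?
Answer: 734449/49 ≈ 14989.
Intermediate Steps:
s(k) = k/2 (s(k) = k/((4/2)) = k/((4*(½))) = k/2)
N(L, K) = (K + K*L)/(3 + L)
(N(-10, s(-4)) + 125)² = (((½)*(-4))*(1 - 10)/(3 - 10) + 125)² = (-2*(-9)/(-7) + 125)² = (-2*(-⅐)*(-9) + 125)² = (-18/7 + 125)² = (857/7)² = 734449/49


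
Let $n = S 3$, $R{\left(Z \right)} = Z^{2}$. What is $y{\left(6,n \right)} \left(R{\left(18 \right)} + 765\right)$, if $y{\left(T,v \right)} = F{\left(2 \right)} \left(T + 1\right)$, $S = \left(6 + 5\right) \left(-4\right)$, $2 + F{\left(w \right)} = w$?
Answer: $0$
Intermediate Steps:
$F{\left(w \right)} = -2 + w$
$S = -44$ ($S = 11 \left(-4\right) = -44$)
$n = -132$ ($n = \left(-44\right) 3 = -132$)
$y{\left(T,v \right)} = 0$ ($y{\left(T,v \right)} = \left(-2 + 2\right) \left(T + 1\right) = 0 \left(1 + T\right) = 0$)
$y{\left(6,n \right)} \left(R{\left(18 \right)} + 765\right) = 0 \left(18^{2} + 765\right) = 0 \left(324 + 765\right) = 0 \cdot 1089 = 0$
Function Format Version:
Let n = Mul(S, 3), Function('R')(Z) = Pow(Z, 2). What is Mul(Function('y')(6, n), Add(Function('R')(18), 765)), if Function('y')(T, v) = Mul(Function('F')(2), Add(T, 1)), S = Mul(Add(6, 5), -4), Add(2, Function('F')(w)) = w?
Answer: 0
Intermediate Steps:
Function('F')(w) = Add(-2, w)
S = -44 (S = Mul(11, -4) = -44)
n = -132 (n = Mul(-44, 3) = -132)
Function('y')(T, v) = 0 (Function('y')(T, v) = Mul(Add(-2, 2), Add(T, 1)) = Mul(0, Add(1, T)) = 0)
Mul(Function('y')(6, n), Add(Function('R')(18), 765)) = Mul(0, Add(Pow(18, 2), 765)) = Mul(0, Add(324, 765)) = Mul(0, 1089) = 0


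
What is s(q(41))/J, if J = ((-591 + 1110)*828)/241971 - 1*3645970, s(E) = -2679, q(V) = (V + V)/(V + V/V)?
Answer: 216080103/294072859046 ≈ 0.00073478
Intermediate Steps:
q(V) = 2*V/(1 + V) (q(V) = (2*V)/(V + 1) = (2*V)/(1 + V) = 2*V/(1 + V))
J = -294072859046/80657 (J = (519*828)*(1/241971) - 3645970 = 429732*(1/241971) - 3645970 = 143244/80657 - 3645970 = -294072859046/80657 ≈ -3.6460e+6)
s(q(41))/J = -2679/(-294072859046/80657) = -2679*(-80657/294072859046) = 216080103/294072859046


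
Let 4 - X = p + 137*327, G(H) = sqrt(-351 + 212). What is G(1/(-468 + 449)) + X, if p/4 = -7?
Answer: -44767 + I*sqrt(139) ≈ -44767.0 + 11.79*I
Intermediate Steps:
G(H) = I*sqrt(139) (G(H) = sqrt(-139) = I*sqrt(139))
p = -28 (p = 4*(-7) = -28)
X = -44767 (X = 4 - (-28 + 137*327) = 4 - (-28 + 44799) = 4 - 1*44771 = 4 - 44771 = -44767)
G(1/(-468 + 449)) + X = I*sqrt(139) - 44767 = -44767 + I*sqrt(139)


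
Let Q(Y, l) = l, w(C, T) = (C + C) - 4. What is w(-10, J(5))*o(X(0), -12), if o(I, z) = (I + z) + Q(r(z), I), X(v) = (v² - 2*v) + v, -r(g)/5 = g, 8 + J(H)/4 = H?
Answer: 288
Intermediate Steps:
J(H) = -32 + 4*H
r(g) = -5*g
w(C, T) = -4 + 2*C (w(C, T) = 2*C - 4 = -4 + 2*C)
X(v) = v² - v
o(I, z) = z + 2*I (o(I, z) = (I + z) + I = z + 2*I)
w(-10, J(5))*o(X(0), -12) = (-4 + 2*(-10))*(-12 + 2*(0*(-1 + 0))) = (-4 - 20)*(-12 + 2*(0*(-1))) = -24*(-12 + 2*0) = -24*(-12 + 0) = -24*(-12) = 288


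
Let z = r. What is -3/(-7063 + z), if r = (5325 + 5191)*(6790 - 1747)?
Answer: -3/53025125 ≈ -5.6577e-8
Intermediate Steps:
r = 53032188 (r = 10516*5043 = 53032188)
z = 53032188
-3/(-7063 + z) = -3/(-7063 + 53032188) = -3/53025125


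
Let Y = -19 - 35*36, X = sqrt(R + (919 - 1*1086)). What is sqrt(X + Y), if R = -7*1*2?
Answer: sqrt(-1279 + I*sqrt(181)) ≈ 0.1881 + 35.764*I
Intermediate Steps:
R = -14 (R = -7*2 = -14)
X = I*sqrt(181) (X = sqrt(-14 + (919 - 1*1086)) = sqrt(-14 + (919 - 1086)) = sqrt(-14 - 167) = sqrt(-181) = I*sqrt(181) ≈ 13.454*I)
Y = -1279 (Y = -19 - 1260 = -1279)
sqrt(X + Y) = sqrt(I*sqrt(181) - 1279) = sqrt(-1279 + I*sqrt(181))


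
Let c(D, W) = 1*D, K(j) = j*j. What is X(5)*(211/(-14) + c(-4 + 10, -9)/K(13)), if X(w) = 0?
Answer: 0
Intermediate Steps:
K(j) = j²
c(D, W) = D
X(5)*(211/(-14) + c(-4 + 10, -9)/K(13)) = 0*(211/(-14) + (-4 + 10)/(13²)) = 0*(211*(-1/14) + 6/169) = 0*(-211/14 + 6*(1/169)) = 0*(-211/14 + 6/169) = 0*(-35575/2366) = 0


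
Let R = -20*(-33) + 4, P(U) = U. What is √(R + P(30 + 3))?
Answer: √697 ≈ 26.401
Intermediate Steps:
R = 664 (R = 660 + 4 = 664)
√(R + P(30 + 3)) = √(664 + (30 + 3)) = √(664 + 33) = √697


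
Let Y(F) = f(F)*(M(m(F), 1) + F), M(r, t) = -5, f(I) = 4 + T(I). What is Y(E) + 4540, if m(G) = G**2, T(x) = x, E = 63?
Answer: 8426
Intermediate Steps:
f(I) = 4 + I
Y(F) = (-5 + F)*(4 + F) (Y(F) = (4 + F)*(-5 + F) = (-5 + F)*(4 + F))
Y(E) + 4540 = (-5 + 63)*(4 + 63) + 4540 = 58*67 + 4540 = 3886 + 4540 = 8426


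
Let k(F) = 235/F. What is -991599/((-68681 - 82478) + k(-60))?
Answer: 11899188/1813955 ≈ 6.5598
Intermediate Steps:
-991599/((-68681 - 82478) + k(-60)) = -991599/((-68681 - 82478) + 235/(-60)) = -991599/(-151159 + 235*(-1/60)) = -991599/(-151159 - 47/12) = -991599/(-1813955/12) = -991599*(-12/1813955) = 11899188/1813955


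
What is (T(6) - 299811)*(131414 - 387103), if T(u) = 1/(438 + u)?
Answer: 34036318146187/444 ≈ 7.6658e+10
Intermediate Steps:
(T(6) - 299811)*(131414 - 387103) = (1/(438 + 6) - 299811)*(131414 - 387103) = (1/444 - 299811)*(-255689) = -133116083/444*(-255689) = 34036318146187/444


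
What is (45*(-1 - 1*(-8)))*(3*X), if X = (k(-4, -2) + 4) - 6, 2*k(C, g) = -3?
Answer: -6615/2 ≈ -3307.5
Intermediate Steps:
k(C, g) = -3/2 (k(C, g) = (½)*(-3) = -3/2)
X = -7/2 (X = (-3/2 + 4) - 6 = 5/2 - 6 = -7/2 ≈ -3.5000)
(45*(-1 - 1*(-8)))*(3*X) = (45*(-1 - 1*(-8)))*(3*(-7/2)) = (45*(-1 + 8))*(-21/2) = (45*7)*(-21/2) = 315*(-21/2) = -6615/2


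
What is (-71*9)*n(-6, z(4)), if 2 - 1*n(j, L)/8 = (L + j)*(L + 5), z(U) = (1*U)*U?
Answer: 1063296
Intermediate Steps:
z(U) = U**2 (z(U) = U*U = U**2)
n(j, L) = 16 - 8*(5 + L)*(L + j) (n(j, L) = 16 - 8*(L + j)*(L + 5) = 16 - 8*(L + j)*(5 + L) = 16 - 8*(5 + L)*(L + j))
(-71*9)*n(-6, z(4)) = (-71*9)*(16 - 40*4**2 - 40*(-6) - 8*(4**2)**2 - 8*4**2*(-6)) = -639*(16 - 40*16 + 240 - 8*16**2 - 8*16*(-6)) = -639*(16 - 640 + 240 - 8*256 + 768) = -639*(16 - 640 + 240 - 2048 + 768) = -639*(-1664) = 1063296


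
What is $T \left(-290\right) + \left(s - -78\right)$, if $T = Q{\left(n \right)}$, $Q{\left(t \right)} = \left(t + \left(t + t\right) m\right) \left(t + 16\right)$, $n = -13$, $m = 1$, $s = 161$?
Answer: $34169$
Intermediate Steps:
$Q{\left(t \right)} = 3 t \left(16 + t\right)$ ($Q{\left(t \right)} = \left(t + \left(t + t\right) 1\right) \left(t + 16\right) = \left(t + 2 t 1\right) \left(16 + t\right) = \left(t + 2 t\right) \left(16 + t\right) = 3 t \left(16 + t\right)$)
$T = -117$ ($T = 3 \left(-13\right) \left(16 - 13\right) = 3 \left(-13\right) 3 = -117$)
$T \left(-290\right) + \left(s - -78\right) = \left(-117\right) \left(-290\right) + \left(161 - -78\right) = 33930 + \left(161 + 78\right) = 33930 + 239 = 34169$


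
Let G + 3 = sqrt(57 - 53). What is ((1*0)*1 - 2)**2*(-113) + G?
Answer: -453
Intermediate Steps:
G = -1 (G = -3 + sqrt(57 - 53) = -3 + sqrt(4) = -3 + 2 = -1)
((1*0)*1 - 2)**2*(-113) + G = ((1*0)*1 - 2)**2*(-113) - 1 = (0*1 - 2)**2*(-113) - 1 = (0 - 2)**2*(-113) - 1 = (-2)**2*(-113) - 1 = 4*(-113) - 1 = -452 - 1 = -453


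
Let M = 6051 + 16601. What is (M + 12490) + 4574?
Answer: 39716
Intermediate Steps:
M = 22652
(M + 12490) + 4574 = (22652 + 12490) + 4574 = 35142 + 4574 = 39716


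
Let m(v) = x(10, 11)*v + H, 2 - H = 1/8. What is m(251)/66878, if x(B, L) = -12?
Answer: -24081/535024 ≈ -0.045009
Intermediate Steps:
H = 15/8 (H = 2 - 1/8 = 2 - 1*⅛ = 2 - ⅛ = 15/8 ≈ 1.8750)
m(v) = 15/8 - 12*v (m(v) = -12*v + 15/8 = 15/8 - 12*v)
m(251)/66878 = (15/8 - 12*251)/66878 = (15/8 - 3012)*(1/66878) = -24081/8*1/66878 = -24081/535024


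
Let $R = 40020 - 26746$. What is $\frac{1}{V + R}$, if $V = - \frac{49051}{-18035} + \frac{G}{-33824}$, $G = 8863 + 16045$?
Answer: $\frac{152503960}{2024640036351} \approx 7.5324 \cdot 10^{-5}$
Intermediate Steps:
$G = 24908$
$R = 13274$ ($R = 40020 - 26746 = 13274$)
$V = \frac{302471311}{152503960}$ ($V = - \frac{49051}{-18035} + \frac{24908}{-33824} = \left(-49051\right) \left(- \frac{1}{18035}\right) + 24908 \left(- \frac{1}{33824}\right) = \frac{49051}{18035} - \frac{6227}{8456} = \frac{302471311}{152503960} \approx 1.9834$)
$\frac{1}{V + R} = \frac{1}{\frac{302471311}{152503960} + 13274} = \frac{1}{\frac{2024640036351}{152503960}} = \frac{152503960}{2024640036351}$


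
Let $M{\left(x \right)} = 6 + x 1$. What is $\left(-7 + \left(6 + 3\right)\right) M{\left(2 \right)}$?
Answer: $16$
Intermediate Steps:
$M{\left(x \right)} = 6 + x$
$\left(-7 + \left(6 + 3\right)\right) M{\left(2 \right)} = \left(-7 + \left(6 + 3\right)\right) \left(6 + 2\right) = \left(-7 + 9\right) 8 = 2 \cdot 8 = 16$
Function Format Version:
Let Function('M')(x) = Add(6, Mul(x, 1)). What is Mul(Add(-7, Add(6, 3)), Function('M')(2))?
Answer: 16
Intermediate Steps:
Function('M')(x) = Add(6, x)
Mul(Add(-7, Add(6, 3)), Function('M')(2)) = Mul(Add(-7, Add(6, 3)), Add(6, 2)) = Mul(Add(-7, 9), 8) = Mul(2, 8) = 16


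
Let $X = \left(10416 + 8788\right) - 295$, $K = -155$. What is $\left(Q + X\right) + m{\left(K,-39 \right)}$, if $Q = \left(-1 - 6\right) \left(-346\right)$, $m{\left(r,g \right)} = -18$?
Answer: $21313$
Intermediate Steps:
$X = 18909$ ($X = 19204 - 295 = 18909$)
$Q = 2422$ ($Q = \left(-7\right) \left(-346\right) = 2422$)
$\left(Q + X\right) + m{\left(K,-39 \right)} = \left(2422 + 18909\right) - 18 = 21331 - 18 = 21313$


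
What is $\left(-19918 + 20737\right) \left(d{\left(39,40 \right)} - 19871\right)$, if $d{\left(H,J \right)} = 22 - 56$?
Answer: $-16302195$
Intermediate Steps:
$d{\left(H,J \right)} = -34$
$\left(-19918 + 20737\right) \left(d{\left(39,40 \right)} - 19871\right) = \left(-19918 + 20737\right) \left(-34 - 19871\right) = 819 \left(-19905\right) = -16302195$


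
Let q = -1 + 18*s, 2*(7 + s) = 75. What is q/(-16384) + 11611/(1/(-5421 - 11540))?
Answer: -806642364553/4096 ≈ -1.9693e+8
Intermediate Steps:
s = 61/2 (s = -7 + (½)*75 = -7 + 75/2 = 61/2 ≈ 30.500)
q = 548 (q = -1 + 18*(61/2) = -1 + 549 = 548)
q/(-16384) + 11611/(1/(-5421 - 11540)) = 548/(-16384) + 11611/(1/(-5421 - 11540)) = 548*(-1/16384) + 11611/(1/(-16961)) = -137/4096 + 11611/(-1/16961) = -137/4096 + 11611*(-16961) = -137/4096 - 196934171 = -806642364553/4096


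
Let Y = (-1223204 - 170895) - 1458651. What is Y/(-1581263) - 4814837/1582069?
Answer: -3100276259381/2501667173147 ≈ -1.2393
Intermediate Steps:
Y = -2852750 (Y = -1394099 - 1458651 = -2852750)
Y/(-1581263) - 4814837/1582069 = -2852750/(-1581263) - 4814837/1582069 = -2852750*(-1/1581263) - 4814837*1/1582069 = 2852750/1581263 - 4814837/1582069 = -3100276259381/2501667173147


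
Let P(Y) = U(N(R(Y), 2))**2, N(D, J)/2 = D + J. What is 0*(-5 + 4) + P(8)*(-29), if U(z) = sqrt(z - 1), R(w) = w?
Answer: -551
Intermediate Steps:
N(D, J) = 2*D + 2*J (N(D, J) = 2*(D + J) = 2*D + 2*J)
U(z) = sqrt(-1 + z)
P(Y) = 3 + 2*Y (P(Y) = (sqrt(-1 + (2*Y + 2*2)))**2 = (sqrt(-1 + (2*Y + 4)))**2 = (sqrt(-1 + (4 + 2*Y)))**2 = (sqrt(3 + 2*Y))**2 = 3 + 2*Y)
0*(-5 + 4) + P(8)*(-29) = 0*(-5 + 4) + (3 + 2*8)*(-29) = 0*(-1) + (3 + 16)*(-29) = 0 + 19*(-29) = 0 - 551 = -551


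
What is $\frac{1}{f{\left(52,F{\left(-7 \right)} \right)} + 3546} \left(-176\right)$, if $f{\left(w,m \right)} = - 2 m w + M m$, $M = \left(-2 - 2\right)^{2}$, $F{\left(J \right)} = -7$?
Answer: $- \frac{88}{2081} \approx -0.042287$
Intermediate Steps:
$M = 16$ ($M = \left(-4\right)^{2} = 16$)
$f{\left(w,m \right)} = 16 m - 2 m w$ ($f{\left(w,m \right)} = - 2 m w + 16 m = 16 m - 2 m w$)
$\frac{1}{f{\left(52,F{\left(-7 \right)} \right)} + 3546} \left(-176\right) = \frac{1}{2 \left(-7\right) \left(8 - 52\right) + 3546} \left(-176\right) = \frac{1}{2 \left(-7\right) \left(-44\right) + 3546} \left(-176\right) = \frac{1}{616 + 3546} \left(-176\right) = \frac{1}{4162} \left(-176\right) = - \frac{88}{2081}$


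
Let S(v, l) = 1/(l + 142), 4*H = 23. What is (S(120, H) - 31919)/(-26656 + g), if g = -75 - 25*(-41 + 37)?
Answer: 18864125/15738921 ≈ 1.1986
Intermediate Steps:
H = 23/4 (H = (¼)*23 = 23/4 ≈ 5.7500)
g = 25 (g = -75 - 25*(-4) = -75 + 100 = 25)
S(v, l) = 1/(142 + l)
(S(120, H) - 31919)/(-26656 + g) = (1/(142 + 23/4) - 31919)/(-26656 + 25) = (1/(591/4) - 31919)/(-26631) = (4/591 - 31919)*(-1/26631) = -18864125/591*(-1/26631) = 18864125/15738921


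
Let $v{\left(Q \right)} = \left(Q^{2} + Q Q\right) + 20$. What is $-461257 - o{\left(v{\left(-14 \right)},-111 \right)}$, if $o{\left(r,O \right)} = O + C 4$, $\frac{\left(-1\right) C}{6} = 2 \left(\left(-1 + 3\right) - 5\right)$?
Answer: $-461290$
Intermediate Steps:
$C = 36$ ($C = - 6 \cdot 2 \left(\left(-1 + 3\right) - 5\right) = - 6 \cdot 2 \left(2 - 5\right) = - 6 \cdot 2 \left(-3\right) = \left(-6\right) \left(-6\right) = 36$)
$v{\left(Q \right)} = 20 + 2 Q^{2}$ ($v{\left(Q \right)} = \left(Q^{2} + Q^{2}\right) + 20 = 2 Q^{2} + 20 = 20 + 2 Q^{2}$)
$o{\left(r,O \right)} = 144 + O$ ($o{\left(r,O \right)} = O + 36 \cdot 4 = O + 144 = 144 + O$)
$-461257 - o{\left(v{\left(-14 \right)},-111 \right)} = -461257 - \left(144 - 111\right) = -461257 - 33 = -461290$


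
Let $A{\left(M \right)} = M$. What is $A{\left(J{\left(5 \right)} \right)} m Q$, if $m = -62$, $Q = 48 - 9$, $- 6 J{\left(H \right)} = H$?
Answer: $2015$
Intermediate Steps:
$J{\left(H \right)} = - \frac{H}{6}$
$Q = 39$
$A{\left(J{\left(5 \right)} \right)} m Q = \left(- \frac{1}{6}\right) 5 \left(-62\right) 39 = \left(- \frac{5}{6}\right) \left(-62\right) 39 = \frac{155}{3} \cdot 39 = 2015$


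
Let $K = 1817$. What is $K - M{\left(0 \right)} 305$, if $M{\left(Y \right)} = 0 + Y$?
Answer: $1817$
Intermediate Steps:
$M{\left(Y \right)} = Y$
$K - M{\left(0 \right)} 305 = 1817 - 0 \cdot 305 = 1817 - 0 = 1817 + 0 = 1817$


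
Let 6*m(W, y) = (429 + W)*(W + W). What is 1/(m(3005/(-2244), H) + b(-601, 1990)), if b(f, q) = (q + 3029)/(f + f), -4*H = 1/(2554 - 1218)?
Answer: -9079071408/1771080657131 ≈ -0.0051263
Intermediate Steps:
H = -1/5344 (H = -1/(4*(2554 - 1218)) = -¼/1336 = -¼*1/1336 = -1/5344 ≈ -0.00018713)
b(f, q) = (3029 + q)/(2*f) (b(f, q) = (3029 + q)/((2*f)) = (3029 + q)*(1/(2*f)) = (3029 + q)/(2*f))
m(W, y) = W*(429 + W)/3 (m(W, y) = ((429 + W)*(W + W))/6 = ((429 + W)*(2*W))/6 = (2*W*(429 + W))/6 = W*(429 + W)/3)
1/(m(3005/(-2244), H) + b(-601, 1990)) = 1/((3005/(-2244))*(429 + 3005/(-2244))/3 + (½)*(3029 + 1990)/(-601)) = 1/((3005*(-1/2244))*(429 + 3005*(-1/2244))/3 + (½)*(-1/601)*5019) = 1/((⅓)*(-3005/2244)*(429 - 3005/2244) - 5019/1202) = 1/((⅓)*(-3005/2244)*(959671/2244) - 5019/1202) = 1/(-2883811355/15106608 - 5019/1202) = 1/(-1771080657131/9079071408) = -9079071408/1771080657131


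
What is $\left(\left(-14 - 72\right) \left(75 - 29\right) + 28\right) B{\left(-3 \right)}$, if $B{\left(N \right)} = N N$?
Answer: $-35352$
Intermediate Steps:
$B{\left(N \right)} = N^{2}$
$\left(\left(-14 - 72\right) \left(75 - 29\right) + 28\right) B{\left(-3 \right)} = \left(\left(-14 - 72\right) \left(75 - 29\right) + 28\right) \left(-3\right)^{2} = \left(\left(-86\right) 46 + 28\right) 9 = \left(-3956 + 28\right) 9 = \left(-3928\right) 9 = -35352$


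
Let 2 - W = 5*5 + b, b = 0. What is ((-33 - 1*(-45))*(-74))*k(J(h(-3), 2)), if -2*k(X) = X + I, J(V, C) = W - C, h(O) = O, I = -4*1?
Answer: -12876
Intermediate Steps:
I = -4
W = -23 (W = 2 - (5*5 + 0) = 2 - (25 + 0) = 2 - 1*25 = 2 - 25 = -23)
J(V, C) = -23 - C
k(X) = 2 - X/2 (k(X) = -(X - 4)/2 = -(-4 + X)/2 = 2 - X/2)
((-33 - 1*(-45))*(-74))*k(J(h(-3), 2)) = ((-33 - 1*(-45))*(-74))*(2 - (-23 - 1*2)/2) = ((-33 + 45)*(-74))*(2 - (-23 - 2)/2) = (12*(-74))*(2 - ½*(-25)) = -888*(2 + 25/2) = -888*29/2 = -12876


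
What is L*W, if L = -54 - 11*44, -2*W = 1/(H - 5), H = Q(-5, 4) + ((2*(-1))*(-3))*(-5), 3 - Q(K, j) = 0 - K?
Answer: -269/37 ≈ -7.2703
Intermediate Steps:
Q(K, j) = 3 + K (Q(K, j) = 3 - (0 - K) = 3 - (-1)*K = 3 + K)
H = -32 (H = (3 - 5) + ((2*(-1))*(-3))*(-5) = -2 - 2*(-3)*(-5) = -2 + 6*(-5) = -2 - 30 = -32)
W = 1/74 (W = -1/(2*(-32 - 5)) = -½/(-37) = -½*(-1/37) = 1/74 ≈ 0.013514)
L = -538 (L = -54 - 484 = -538)
L*W = -538*1/74 = -269/37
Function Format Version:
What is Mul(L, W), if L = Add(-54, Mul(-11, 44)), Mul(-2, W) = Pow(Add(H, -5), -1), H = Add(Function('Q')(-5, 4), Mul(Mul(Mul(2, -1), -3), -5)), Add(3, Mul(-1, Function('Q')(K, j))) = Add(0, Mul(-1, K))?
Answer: Rational(-269, 37) ≈ -7.2703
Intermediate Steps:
Function('Q')(K, j) = Add(3, K) (Function('Q')(K, j) = Add(3, Mul(-1, Add(0, Mul(-1, K)))) = Add(3, Mul(-1, Mul(-1, K))) = Add(3, K))
H = -32 (H = Add(Add(3, -5), Mul(Mul(Mul(2, -1), -3), -5)) = Add(-2, Mul(Mul(-2, -3), -5)) = Add(-2, Mul(6, -5)) = Add(-2, -30) = -32)
W = Rational(1, 74) (W = Mul(Rational(-1, 2), Pow(Add(-32, -5), -1)) = Mul(Rational(-1, 2), Pow(-37, -1)) = Mul(Rational(-1, 2), Rational(-1, 37)) = Rational(1, 74) ≈ 0.013514)
L = -538 (L = Add(-54, -484) = -538)
Mul(L, W) = Mul(-538, Rational(1, 74)) = Rational(-269, 37)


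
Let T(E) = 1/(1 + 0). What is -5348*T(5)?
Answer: -5348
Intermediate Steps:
T(E) = 1 (T(E) = 1/1 = 1)
-5348*T(5) = -5348*1 = -5348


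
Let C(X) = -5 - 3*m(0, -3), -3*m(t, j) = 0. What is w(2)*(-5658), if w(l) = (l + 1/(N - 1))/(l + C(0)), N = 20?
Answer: 73554/19 ≈ 3871.3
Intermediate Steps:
m(t, j) = 0 (m(t, j) = -1/3*0 = 0)
C(X) = -5 (C(X) = -5 - 3*0 = -5 + 0 = -5)
w(l) = (1/19 + l)/(-5 + l) (w(l) = (l + 1/(20 - 1))/(l - 5) = (l + 1/19)/(-5 + l) = (1/19 + l)/(-5 + l))
w(2)*(-5658) = ((1/19 + 2)/(-5 + 2))*(-5658) = ((39/19)/(-3))*(-5658) = -1/3*39/19*(-5658) = -13/19*(-5658) = 73554/19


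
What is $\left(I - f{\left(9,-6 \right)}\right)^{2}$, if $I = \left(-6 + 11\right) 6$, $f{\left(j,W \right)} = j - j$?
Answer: $900$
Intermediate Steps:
$f{\left(j,W \right)} = 0$
$I = 30$ ($I = 5 \cdot 6 = 30$)
$\left(I - f{\left(9,-6 \right)}\right)^{2} = \left(30 - 0\right)^{2} = \left(30 + 0\right)^{2} = 30^{2} = 900$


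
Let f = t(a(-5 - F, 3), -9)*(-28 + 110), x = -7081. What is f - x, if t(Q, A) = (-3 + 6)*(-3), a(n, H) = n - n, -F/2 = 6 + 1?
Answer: 6343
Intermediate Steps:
F = -14 (F = -2*(6 + 1) = -2*7 = -14)
a(n, H) = 0
t(Q, A) = -9 (t(Q, A) = 3*(-3) = -9)
f = -738 (f = -9*(-28 + 110) = -9*82 = -738)
f - x = -738 - 1*(-7081) = -738 + 7081 = 6343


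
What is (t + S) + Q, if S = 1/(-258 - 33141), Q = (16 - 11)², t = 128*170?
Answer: 727597214/33399 ≈ 21785.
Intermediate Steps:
t = 21760
Q = 25 (Q = 5² = 25)
S = -1/33399 (S = 1/(-33399) = -1/33399 ≈ -2.9941e-5)
(t + S) + Q = (21760 - 1/33399) + 25 = 726762239/33399 + 25 = 727597214/33399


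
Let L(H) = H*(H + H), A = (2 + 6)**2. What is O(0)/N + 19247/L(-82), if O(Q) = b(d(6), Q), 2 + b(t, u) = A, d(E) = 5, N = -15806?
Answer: 151692153/106279544 ≈ 1.4273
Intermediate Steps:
A = 64 (A = 8**2 = 64)
L(H) = 2*H**2 (L(H) = H*(2*H) = 2*H**2)
b(t, u) = 62 (b(t, u) = -2 + 64 = 62)
O(Q) = 62
O(0)/N + 19247/L(-82) = 62/(-15806) + 19247/((2*(-82)**2)) = 62*(-1/15806) + 19247/((2*6724)) = -31/7903 + 19247/13448 = 151692153/106279544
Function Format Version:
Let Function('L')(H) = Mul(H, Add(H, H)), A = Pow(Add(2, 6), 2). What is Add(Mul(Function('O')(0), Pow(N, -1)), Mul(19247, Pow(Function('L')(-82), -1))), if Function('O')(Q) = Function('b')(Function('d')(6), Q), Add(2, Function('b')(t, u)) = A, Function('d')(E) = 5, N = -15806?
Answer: Rational(151692153, 106279544) ≈ 1.4273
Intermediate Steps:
A = 64 (A = Pow(8, 2) = 64)
Function('L')(H) = Mul(2, Pow(H, 2)) (Function('L')(H) = Mul(H, Mul(2, H)) = Mul(2, Pow(H, 2)))
Function('b')(t, u) = 62 (Function('b')(t, u) = Add(-2, 64) = 62)
Function('O')(Q) = 62
Add(Mul(Function('O')(0), Pow(N, -1)), Mul(19247, Pow(Function('L')(-82), -1))) = Add(Mul(62, Pow(-15806, -1)), Mul(19247, Pow(Mul(2, Pow(-82, 2)), -1))) = Add(Mul(62, Rational(-1, 15806)), Mul(19247, Pow(Mul(2, 6724), -1))) = Add(Rational(-31, 7903), Mul(19247, Pow(13448, -1))) = Add(Rational(-31, 7903), Mul(19247, Rational(1, 13448))) = Add(Rational(-31, 7903), Rational(19247, 13448)) = Rational(151692153, 106279544)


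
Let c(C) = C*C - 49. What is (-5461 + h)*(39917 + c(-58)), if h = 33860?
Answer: 1227745568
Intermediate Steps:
c(C) = -49 + C² (c(C) = C² - 49 = -49 + C²)
(-5461 + h)*(39917 + c(-58)) = (-5461 + 33860)*(39917 + (-49 + (-58)²)) = 28399*(39917 + (-49 + 3364)) = 28399*(39917 + 3315) = 28399*43232 = 1227745568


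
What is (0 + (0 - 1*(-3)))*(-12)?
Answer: -36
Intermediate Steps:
(0 + (0 - 1*(-3)))*(-12) = (0 + (0 + 3))*(-12) = (0 + 3)*(-12) = 3*(-12) = -36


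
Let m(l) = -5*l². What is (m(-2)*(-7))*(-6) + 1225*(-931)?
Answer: -1141315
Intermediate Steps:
(m(-2)*(-7))*(-6) + 1225*(-931) = (-5*(-2)²*(-7))*(-6) + 1225*(-931) = (-5*4*(-7))*(-6) - 1140475 = -20*(-7)*(-6) - 1140475 = 140*(-6) - 1140475 = -840 - 1140475 = -1141315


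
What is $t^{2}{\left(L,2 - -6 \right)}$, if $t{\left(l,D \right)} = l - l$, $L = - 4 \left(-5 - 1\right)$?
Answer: $0$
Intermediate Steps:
$L = 24$ ($L = \left(-4\right) \left(-6\right) = 24$)
$t{\left(l,D \right)} = 0$
$t^{2}{\left(L,2 - -6 \right)} = 0^{2} = 0$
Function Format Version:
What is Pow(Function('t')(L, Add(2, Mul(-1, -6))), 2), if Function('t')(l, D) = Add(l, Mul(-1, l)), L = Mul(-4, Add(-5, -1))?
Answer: 0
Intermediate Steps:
L = 24 (L = Mul(-4, -6) = 24)
Function('t')(l, D) = 0
Pow(Function('t')(L, Add(2, Mul(-1, -6))), 2) = Pow(0, 2) = 0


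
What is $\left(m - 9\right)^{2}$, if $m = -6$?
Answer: $225$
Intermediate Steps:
$\left(m - 9\right)^{2} = \left(-6 - 9\right)^{2} = \left(-15\right)^{2} = 225$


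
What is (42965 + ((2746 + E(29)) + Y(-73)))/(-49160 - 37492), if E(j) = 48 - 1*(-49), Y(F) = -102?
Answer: -22853/43326 ≈ -0.52747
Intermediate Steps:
E(j) = 97 (E(j) = 48 + 49 = 97)
(42965 + ((2746 + E(29)) + Y(-73)))/(-49160 - 37492) = (42965 + ((2746 + 97) - 102))/(-49160 - 37492) = (42965 + (2843 - 102))/(-86652) = (42965 + 2741)*(-1/86652) = 45706*(-1/86652) = -22853/43326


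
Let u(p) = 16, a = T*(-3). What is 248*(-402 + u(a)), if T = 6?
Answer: -95728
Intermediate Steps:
a = -18 (a = 6*(-3) = -18)
248*(-402 + u(a)) = 248*(-402 + 16) = 248*(-386) = -95728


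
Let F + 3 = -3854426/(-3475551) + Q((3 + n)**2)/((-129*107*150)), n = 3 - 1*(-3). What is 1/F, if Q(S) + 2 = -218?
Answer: -239865152265/453556759031 ≈ -0.52885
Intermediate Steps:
n = 6 (n = 3 + 3 = 6)
Q(S) = -220 (Q(S) = -2 - 218 = -220)
F = -453556759031/239865152265 (F = -3 + (-3854426/(-3475551) - 220/(-129*107*150)) = -3 + (-3854426*(-1/3475551) - 220/((-13803*150))) = -3 + (3854426/3475551 - 220/(-2070450)) = -3 + (3854426/3475551 - 220*(-1/2070450)) = -3 + (3854426/3475551 + 22/207045) = -3 + 266038697764/239865152265 = -453556759031/239865152265 ≈ -1.8909)
1/F = 1/(-453556759031/239865152265) = -239865152265/453556759031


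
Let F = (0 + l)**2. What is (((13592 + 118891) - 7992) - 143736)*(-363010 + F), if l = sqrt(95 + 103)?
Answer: 6982316940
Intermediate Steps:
l = 3*sqrt(22) (l = sqrt(198) = 3*sqrt(22) ≈ 14.071)
F = 198 (F = (0 + 3*sqrt(22))**2 = (3*sqrt(22))**2 = 198)
(((13592 + 118891) - 7992) - 143736)*(-363010 + F) = (((13592 + 118891) - 7992) - 143736)*(-363010 + 198) = ((132483 - 7992) - 143736)*(-362812) = (124491 - 143736)*(-362812) = -19245*(-362812) = 6982316940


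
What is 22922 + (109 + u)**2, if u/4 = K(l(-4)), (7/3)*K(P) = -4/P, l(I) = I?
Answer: 1723803/49 ≈ 35180.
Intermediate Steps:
K(P) = -12/(7*P) (K(P) = 3*(-4/P)/7 = -12/(7*P))
u = 12/7 (u = 4*(-12/7/(-4)) = 4*(-12/7*(-1/4)) = 4*(3/7) = 12/7 ≈ 1.7143)
22922 + (109 + u)**2 = 22922 + (109 + 12/7)**2 = 22922 + (775/7)**2 = 22922 + 600625/49 = 1723803/49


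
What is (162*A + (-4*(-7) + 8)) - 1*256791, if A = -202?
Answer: -289479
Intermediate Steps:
(162*A + (-4*(-7) + 8)) - 1*256791 = (162*(-202) + (-4*(-7) + 8)) - 1*256791 = (-32724 + (28 + 8)) - 256791 = (-32724 + 36) - 256791 = -32688 - 256791 = -289479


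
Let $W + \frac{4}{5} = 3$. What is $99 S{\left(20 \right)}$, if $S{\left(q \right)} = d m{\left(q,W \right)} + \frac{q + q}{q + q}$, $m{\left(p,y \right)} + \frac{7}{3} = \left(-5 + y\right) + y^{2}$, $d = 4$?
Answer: $- \frac{429}{25} \approx -17.16$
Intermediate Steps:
$W = \frac{11}{5}$ ($W = - \frac{4}{5} + 3 = \frac{11}{5} \approx 2.2$)
$m{\left(p,y \right)} = - \frac{22}{3} + y + y^{2}$ ($m{\left(p,y \right)} = - \frac{7}{3} + \left(\left(-5 + y\right) + y^{2}\right) = - \frac{7}{3} + \left(-5 + y + y^{2}\right) = - \frac{22}{3} + y + y^{2}$)
$S{\left(q \right)} = - \frac{13}{75}$ ($S{\left(q \right)} = 4 \left(- \frac{22}{3} + \frac{11}{5} + \left(\frac{11}{5}\right)^{2}\right) + \frac{q + q}{q + q} = 4 \left(- \frac{22}{3} + \frac{11}{5} + \frac{121}{25}\right) + \frac{2 q}{2 q} = 4 \left(- \frac{22}{75}\right) + 2 q \frac{1}{2 q} = - \frac{88}{75} + 1 = - \frac{13}{75}$)
$99 S{\left(20 \right)} = 99 \left(- \frac{13}{75}\right) = - \frac{429}{25}$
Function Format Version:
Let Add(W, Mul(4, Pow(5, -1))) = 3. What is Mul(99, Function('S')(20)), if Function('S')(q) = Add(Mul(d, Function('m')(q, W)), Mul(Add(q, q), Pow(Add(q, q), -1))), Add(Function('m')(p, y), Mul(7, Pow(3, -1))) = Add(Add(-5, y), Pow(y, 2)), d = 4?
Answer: Rational(-429, 25) ≈ -17.160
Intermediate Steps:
W = Rational(11, 5) (W = Add(Rational(-4, 5), 3) = Rational(11, 5) ≈ 2.2000)
Function('m')(p, y) = Add(Rational(-22, 3), y, Pow(y, 2)) (Function('m')(p, y) = Add(Rational(-7, 3), Add(Add(-5, y), Pow(y, 2))) = Add(Rational(-7, 3), Add(-5, y, Pow(y, 2))) = Add(Rational(-22, 3), y, Pow(y, 2)))
Function('S')(q) = Rational(-13, 75) (Function('S')(q) = Add(Mul(4, Add(Rational(-22, 3), Rational(11, 5), Pow(Rational(11, 5), 2))), Mul(Add(q, q), Pow(Add(q, q), -1))) = Add(Mul(4, Add(Rational(-22, 3), Rational(11, 5), Rational(121, 25))), Mul(Mul(2, q), Pow(Mul(2, q), -1))) = Add(Mul(4, Rational(-22, 75)), Mul(Mul(2, q), Mul(Rational(1, 2), Pow(q, -1)))) = Add(Rational(-88, 75), 1) = Rational(-13, 75))
Mul(99, Function('S')(20)) = Mul(99, Rational(-13, 75)) = Rational(-429, 25)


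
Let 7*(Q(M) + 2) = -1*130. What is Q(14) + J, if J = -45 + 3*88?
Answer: 1389/7 ≈ 198.43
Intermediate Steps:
Q(M) = -144/7 (Q(M) = -2 + (-1*130)/7 = -2 + (⅐)*(-130) = -2 - 130/7 = -144/7)
J = 219 (J = -45 + 264 = 219)
Q(14) + J = -144/7 + 219 = 1389/7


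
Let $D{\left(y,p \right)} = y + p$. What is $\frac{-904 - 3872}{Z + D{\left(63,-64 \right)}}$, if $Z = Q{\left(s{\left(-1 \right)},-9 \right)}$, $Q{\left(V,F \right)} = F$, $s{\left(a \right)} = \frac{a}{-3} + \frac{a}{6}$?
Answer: $\frac{2388}{5} \approx 477.6$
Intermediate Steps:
$s{\left(a \right)} = - \frac{a}{6}$ ($s{\left(a \right)} = a \left(- \frac{1}{3}\right) + a \frac{1}{6} = - \frac{a}{3} + \frac{a}{6} = - \frac{a}{6}$)
$D{\left(y,p \right)} = p + y$
$Z = -9$
$\frac{-904 - 3872}{Z + D{\left(63,-64 \right)}} = \frac{-904 - 3872}{-9 + \left(-64 + 63\right)} = - \frac{4776}{-9 - 1} = - \frac{4776}{-10} = \left(-4776\right) \left(- \frac{1}{10}\right) = \frac{2388}{5}$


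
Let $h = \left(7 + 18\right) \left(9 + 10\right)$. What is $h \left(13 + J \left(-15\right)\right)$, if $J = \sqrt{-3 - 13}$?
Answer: $6175 - 28500 i \approx 6175.0 - 28500.0 i$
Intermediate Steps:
$J = 4 i$ ($J = \sqrt{-16} = 4 i \approx 4.0 i$)
$h = 475$ ($h = 25 \cdot 19 = 475$)
$h \left(13 + J \left(-15\right)\right) = 475 \left(13 + 4 i \left(-15\right)\right) = 475 \left(13 - 60 i\right) = 6175 - 28500 i$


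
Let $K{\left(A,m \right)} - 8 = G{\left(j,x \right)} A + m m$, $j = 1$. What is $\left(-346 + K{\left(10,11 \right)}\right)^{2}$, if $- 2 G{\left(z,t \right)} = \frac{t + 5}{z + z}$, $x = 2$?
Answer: $\frac{219961}{4} \approx 54990.0$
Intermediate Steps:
$G{\left(z,t \right)} = - \frac{5 + t}{4 z}$ ($G{\left(z,t \right)} = - \frac{\left(t + 5\right) \frac{1}{z + z}}{2} = - \frac{\left(5 + t\right) \frac{1}{2 z}}{2} = - \frac{\frac{1}{2} \frac{1}{z} \left(5 + t\right)}{2} = - \frac{5 + t}{4 z}$)
$K{\left(A,m \right)} = 8 + m^{2} - \frac{7 A}{4}$ ($K{\left(A,m \right)} = 8 + \left(\frac{-5 - 2}{4 \cdot 1} A + m m\right) = 8 + \left(\frac{1}{4} \cdot 1 \left(-5 - 2\right) A + m^{2}\right) = 8 + \left(\frac{1}{4} \cdot 1 \left(-7\right) A + m^{2}\right) = 8 - \left(- m^{2} + \frac{7 A}{4}\right) = 8 + m^{2} - \frac{7 A}{4}$)
$\left(-346 + K{\left(10,11 \right)}\right)^{2} = \left(-346 + \left(8 + 11^{2} - \frac{35}{2}\right)\right)^{2} = \left(-346 + \left(8 + 121 - \frac{35}{2}\right)\right)^{2} = \left(-346 + \frac{223}{2}\right)^{2} = \left(- \frac{469}{2}\right)^{2} = \frac{219961}{4}$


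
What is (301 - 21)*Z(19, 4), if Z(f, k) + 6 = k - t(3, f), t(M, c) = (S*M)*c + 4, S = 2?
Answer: -33600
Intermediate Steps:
t(M, c) = 4 + 2*M*c (t(M, c) = (2*M)*c + 4 = 2*M*c + 4 = 4 + 2*M*c)
Z(f, k) = -10 + k - 6*f (Z(f, k) = -6 + (k - (4 + 2*3*f)) = -6 + (k - (4 + 6*f)) = -6 + (k + (-4 - 6*f)) = -6 + (-4 + k - 6*f) = -10 + k - 6*f)
(301 - 21)*Z(19, 4) = (301 - 21)*(-10 + 4 - 6*19) = 280*(-10 + 4 - 114) = 280*(-120) = -33600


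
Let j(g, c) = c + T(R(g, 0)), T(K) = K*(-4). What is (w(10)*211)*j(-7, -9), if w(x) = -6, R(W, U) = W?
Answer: -24054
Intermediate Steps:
T(K) = -4*K
j(g, c) = c - 4*g
(w(10)*211)*j(-7, -9) = (-6*211)*(-9 - 4*(-7)) = -1266*(-9 + 28) = -1266*19 = -24054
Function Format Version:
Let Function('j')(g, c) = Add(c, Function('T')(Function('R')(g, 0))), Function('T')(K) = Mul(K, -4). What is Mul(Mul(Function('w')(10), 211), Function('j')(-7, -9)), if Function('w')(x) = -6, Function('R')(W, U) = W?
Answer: -24054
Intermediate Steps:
Function('T')(K) = Mul(-4, K)
Function('j')(g, c) = Add(c, Mul(-4, g))
Mul(Mul(Function('w')(10), 211), Function('j')(-7, -9)) = Mul(Mul(-6, 211), Add(-9, Mul(-4, -7))) = Mul(-1266, Add(-9, 28)) = Mul(-1266, 19) = -24054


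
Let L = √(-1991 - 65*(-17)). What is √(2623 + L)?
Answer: √(2623 + I*√886) ≈ 51.216 + 0.2906*I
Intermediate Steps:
L = I*√886 (L = √(-1991 + 1105) = √(-886) = I*√886 ≈ 29.766*I)
√(2623 + L) = √(2623 + I*√886)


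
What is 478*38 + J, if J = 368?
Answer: 18532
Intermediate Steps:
478*38 + J = 478*38 + 368 = 18164 + 368 = 18532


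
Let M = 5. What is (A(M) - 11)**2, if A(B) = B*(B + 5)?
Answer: 1521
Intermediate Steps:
A(B) = B*(5 + B)
(A(M) - 11)**2 = (5*(5 + 5) - 11)**2 = (5*10 - 11)**2 = (50 - 11)**2 = 39**2 = 1521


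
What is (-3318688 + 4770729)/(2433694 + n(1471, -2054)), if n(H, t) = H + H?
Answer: 1452041/2436636 ≈ 0.59592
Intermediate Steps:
n(H, t) = 2*H
(-3318688 + 4770729)/(2433694 + n(1471, -2054)) = (-3318688 + 4770729)/(2433694 + 2*1471) = 1452041/(2433694 + 2942) = 1452041/2436636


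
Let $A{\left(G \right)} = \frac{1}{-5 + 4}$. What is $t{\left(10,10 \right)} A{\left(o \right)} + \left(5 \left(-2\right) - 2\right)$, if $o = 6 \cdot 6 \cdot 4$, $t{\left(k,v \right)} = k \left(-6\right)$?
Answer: $48$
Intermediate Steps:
$t{\left(k,v \right)} = - 6 k$
$o = 144$ ($o = 36 \cdot 4 = 144$)
$A{\left(G \right)} = -1$ ($A{\left(G \right)} = \frac{1}{-1} = -1$)
$t{\left(10,10 \right)} A{\left(o \right)} + \left(5 \left(-2\right) - 2\right) = \left(-6\right) 10 \left(-1\right) + \left(5 \left(-2\right) - 2\right) = \left(-60\right) \left(-1\right) - 12 = 60 - 12 = 48$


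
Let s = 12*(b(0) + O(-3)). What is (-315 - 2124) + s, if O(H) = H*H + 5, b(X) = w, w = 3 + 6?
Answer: -2163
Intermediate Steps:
w = 9
b(X) = 9
O(H) = 5 + H**2 (O(H) = H**2 + 5 = 5 + H**2)
s = 276 (s = 12*(9 + (5 + (-3)**2)) = 12*(9 + (5 + 9)) = 12*(9 + 14) = 12*23 = 276)
(-315 - 2124) + s = (-315 - 2124) + 276 = -2439 + 276 = -2163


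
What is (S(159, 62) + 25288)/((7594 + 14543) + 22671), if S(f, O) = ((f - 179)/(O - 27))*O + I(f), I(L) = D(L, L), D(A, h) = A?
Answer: 177881/313656 ≈ 0.56712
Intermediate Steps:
I(L) = L
S(f, O) = f + O*(-179 + f)/(-27 + O) (S(f, O) = ((f - 179)/(O - 27))*O + f = ((-179 + f)/(-27 + O))*O + f = O*(-179 + f)/(-27 + O) + f = f + O*(-179 + f)/(-27 + O))
(S(159, 62) + 25288)/((7594 + 14543) + 22671) = ((-179*62 - 27*159 + 2*62*159)/(-27 + 62) + 25288)/((7594 + 14543) + 22671) = ((-11098 - 4293 + 19716)/35 + 25288)/(22137 + 22671) = ((1/35)*4325 + 25288)/44808 = (865/7 + 25288)*(1/44808) = (177881/7)*(1/44808) = 177881/313656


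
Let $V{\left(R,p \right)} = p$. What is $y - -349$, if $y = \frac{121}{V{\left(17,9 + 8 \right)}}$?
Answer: $\frac{6054}{17} \approx 356.12$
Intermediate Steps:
$y = \frac{121}{17}$ ($y = \frac{121}{9 + 8} = \frac{121}{17} \approx 7.1176$)
$y - -349 = \frac{121}{17} - -349 = \frac{121}{17} + 349 = \frac{6054}{17}$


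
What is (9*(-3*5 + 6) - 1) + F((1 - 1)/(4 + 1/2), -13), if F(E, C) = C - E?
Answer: -95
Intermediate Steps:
(9*(-3*5 + 6) - 1) + F((1 - 1)/(4 + 1/2), -13) = (9*(-3*5 + 6) - 1) + (-13 - (1 - 1)/(4 + 1/2)) = (9*(-15 + 6) - 1) + (-13 - 0/(4 + 1/2)) = (9*(-9) - 1) + (-13 - 0/9/2) = (-81 - 1) + (-13 - 0*2/9) = -82 + (-13 - 1*0) = -82 + (-13 + 0) = -82 - 13 = -95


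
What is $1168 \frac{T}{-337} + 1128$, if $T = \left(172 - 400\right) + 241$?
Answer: $\frac{364952}{337} \approx 1082.9$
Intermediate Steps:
$T = 13$ ($T = -228 + 241 = 13$)
$1168 \frac{T}{-337} + 1128 = 1168 \frac{13}{-337} + 1128 = 1168 \cdot 13 \left(- \frac{1}{337}\right) + 1128 = 1168 \left(- \frac{13}{337}\right) + 1128 = - \frac{15184}{337} + 1128 = \frac{364952}{337}$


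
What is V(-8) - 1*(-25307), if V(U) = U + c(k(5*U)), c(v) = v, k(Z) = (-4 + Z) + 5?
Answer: 25260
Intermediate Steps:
k(Z) = 1 + Z
V(U) = 1 + 6*U (V(U) = U + (1 + 5*U) = 1 + 6*U)
V(-8) - 1*(-25307) = (1 + 6*(-8)) - 1*(-25307) = (1 - 48) + 25307 = -47 + 25307 = 25260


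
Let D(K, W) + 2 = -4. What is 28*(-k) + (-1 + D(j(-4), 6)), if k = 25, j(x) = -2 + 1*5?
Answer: -707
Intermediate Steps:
j(x) = 3 (j(x) = -2 + 5 = 3)
D(K, W) = -6 (D(K, W) = -2 - 4 = -6)
28*(-k) + (-1 + D(j(-4), 6)) = 28*(-1*25) + (-1 - 6) = 28*(-25) - 7 = -700 - 7 = -707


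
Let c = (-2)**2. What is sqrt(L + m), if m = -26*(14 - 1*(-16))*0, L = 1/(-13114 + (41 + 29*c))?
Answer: I*sqrt(12957)/12957 ≈ 0.0087851*I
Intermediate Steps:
c = 4
L = -1/12957 (L = 1/(-13114 + (41 + 29*4)) = 1/(-13114 + (41 + 116)) = 1/(-13114 + 157) = 1/(-12957) = -1/12957 ≈ -7.7178e-5)
m = 0 (m = -26*(14 + 16)*0 = -26*30*0 = -780*0 = 0)
sqrt(L + m) = sqrt(-1/12957 + 0) = sqrt(-1/12957) = I*sqrt(12957)/12957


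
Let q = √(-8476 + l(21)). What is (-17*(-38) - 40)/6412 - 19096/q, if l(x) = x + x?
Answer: 303/3206 + 9548*I*√8434/4217 ≈ 0.09451 + 207.93*I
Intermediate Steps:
l(x) = 2*x
q = I*√8434 (q = √(-8476 + 2*21) = √(-8476 + 42) = √(-8434) = I*√8434 ≈ 91.837*I)
(-17*(-38) - 40)/6412 - 19096/q = (-17*(-38) - 40)/6412 - 19096*(-I*√8434/8434) = (646 - 40)*(1/6412) - (-9548)*I*√8434/4217 = 606*(1/6412) + 9548*I*√8434/4217 = 303/3206 + 9548*I*√8434/4217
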